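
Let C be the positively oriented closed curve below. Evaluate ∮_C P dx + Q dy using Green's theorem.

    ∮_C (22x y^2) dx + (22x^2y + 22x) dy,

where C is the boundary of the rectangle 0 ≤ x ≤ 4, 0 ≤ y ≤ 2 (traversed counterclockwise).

Green's theorem converts the closed line integral into a double integral over the enclosed region D:

    ∮_C P dx + Q dy = ∬_D (∂Q/∂x - ∂P/∂y) dA.

Here P = 22x y^2, Q = 22x^2y + 22x, so

    ∂Q/∂x = 44x y + 22,    ∂P/∂y = 44x y,
    ∂Q/∂x - ∂P/∂y = 22.

D is the region 0 ≤ x ≤ 4, 0 ≤ y ≤ 2. Evaluating the double integral:

    ∬_D (22) dA = ∫_0^{4} ∫_0^{2} (22) dy dx.

Inner (y from 0 to 2): 44.
Outer (x from 0 to 4): 176.

Therefore ∮_C P dx + Q dy = 176.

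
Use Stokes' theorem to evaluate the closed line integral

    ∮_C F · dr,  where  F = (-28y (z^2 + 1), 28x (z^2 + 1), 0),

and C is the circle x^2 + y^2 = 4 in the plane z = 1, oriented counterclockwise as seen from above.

Let S be the flat disk x^2 + y^2 ≤ 4 in the plane z = 1, with upward unit normal n̂ = ẑ. By Stokes' theorem,

    ∮_C F · dr = ∬_S (∇ × F) · n̂ dS = ∬_D (curl F)_z dA,

where D is the disk x^2 + y^2 ≤ 4.

Compute the curl of F = (-28y (z^2 + 1), 28x (z^2 + 1), 0):
    (∇ × F)_x = ∂F_z/∂y - ∂F_y/∂z = -56x z,
    (∇ × F)_y = ∂F_x/∂z - ∂F_z/∂x = -56y z,
    (∇ × F)_z = ∂F_y/∂x - ∂F_x/∂y = 56z^2 + 56.

On z = 1, (curl F)_z = 112.

Convert to polar (x = r cos θ, y = r sin θ, dA = r dr dθ); the integrand becomes 112, so

    ∬_D (curl F)_z dA = ∫_0^{2π} ∫_0^{2} (112) · r dr dθ.

Inner (r from 0 to 2): 224.
Outer (θ from 0 to 2π): 448π.

Therefore ∮_C F · dr = 448π.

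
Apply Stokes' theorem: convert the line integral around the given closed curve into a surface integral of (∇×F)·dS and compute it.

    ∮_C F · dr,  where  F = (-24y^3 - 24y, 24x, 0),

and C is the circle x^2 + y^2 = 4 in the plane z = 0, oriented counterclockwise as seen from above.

Let S be the flat disk x^2 + y^2 ≤ 4 in the plane z = 0, with upward unit normal n̂ = ẑ. By Stokes' theorem,

    ∮_C F · dr = ∬_S (∇ × F) · n̂ dS = ∬_D (curl F)_z dA,

where D is the disk x^2 + y^2 ≤ 4.

Compute the curl of F = (-24y^3 - 24y, 24x, 0):
    (∇ × F)_x = ∂F_z/∂y - ∂F_y/∂z = 0,
    (∇ × F)_y = ∂F_x/∂z - ∂F_z/∂x = 0,
    (∇ × F)_z = ∂F_y/∂x - ∂F_x/∂y = 72y^2 + 48.

On z = 0, (curl F)_z = 72y^2 + 48.

Convert to polar (x = r cos θ, y = r sin θ, dA = r dr dθ); the integrand becomes 72r^2sin(θ)^2 + 48, so

    ∬_D (curl F)_z dA = ∫_0^{2π} ∫_0^{2} (72r^2sin(θ)^2 + 48) · r dr dθ.

Inner (r from 0 to 2): 288sin(θ)^2 + 96.
Outer (θ from 0 to 2π): 480π.

Therefore ∮_C F · dr = 480π.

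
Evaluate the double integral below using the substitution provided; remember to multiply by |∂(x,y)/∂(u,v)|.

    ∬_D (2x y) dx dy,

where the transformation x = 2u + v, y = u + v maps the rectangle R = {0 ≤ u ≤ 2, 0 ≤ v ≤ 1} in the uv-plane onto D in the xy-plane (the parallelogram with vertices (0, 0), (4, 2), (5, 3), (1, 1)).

Compute the Jacobian determinant of (x, y) with respect to (u, v):

    ∂(x,y)/∂(u,v) = | 2  1 | = (2)(1) - (1)(1) = 1.
                   | 1  1 |

Its absolute value is |J| = 1 (the area scaling factor).

Substituting x = 2u + v, y = u + v into the integrand,

    2x y → 4u^2 + 6u v + 2v^2,

so the integral becomes

    ∬_R (4u^2 + 6u v + 2v^2) · |J| du dv = ∫_0^2 ∫_0^1 (4u^2 + 6u v + 2v^2) dv du.

Inner (v): 4u^2 + 3u + 2/3.
Outer (u): 18.

Therefore ∬_D (2x y) dx dy = 18.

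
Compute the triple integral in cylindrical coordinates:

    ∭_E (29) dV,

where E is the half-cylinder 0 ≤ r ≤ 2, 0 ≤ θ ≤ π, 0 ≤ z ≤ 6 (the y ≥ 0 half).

In cylindrical coordinates, x = r cos(θ), y = r sin(θ), z = z, and dV = r dr dθ dz.

The integrand becomes 29, so

    ∭_E (29) dV = ∫_{0}^{π} ∫_{0}^{2} ∫_{0}^{6} (29) · r dz dr dθ.

Inner (z): 174r.
Middle (r from 0 to 2): 348.
Outer (θ): 348π.

Therefore the triple integral equals 348π.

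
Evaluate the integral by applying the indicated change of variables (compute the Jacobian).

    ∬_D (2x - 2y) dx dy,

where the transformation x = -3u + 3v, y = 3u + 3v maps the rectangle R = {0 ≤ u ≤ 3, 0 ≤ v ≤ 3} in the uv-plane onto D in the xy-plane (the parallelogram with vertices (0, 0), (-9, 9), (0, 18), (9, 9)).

Compute the Jacobian determinant of (x, y) with respect to (u, v):

    ∂(x,y)/∂(u,v) = | -3  3 | = (-3)(3) - (3)(3) = -18.
                   | 3  3 |

Its absolute value is |J| = 18 (the area scaling factor).

Substituting x = -3u + 3v, y = 3u + 3v into the integrand,

    2x - 2y → -12u,

so the integral becomes

    ∬_R (-12u) · |J| du dv = ∫_0^3 ∫_0^3 (-216u) dv du.

Inner (v): -648u.
Outer (u): -2916.

Therefore ∬_D (2x - 2y) dx dy = -2916.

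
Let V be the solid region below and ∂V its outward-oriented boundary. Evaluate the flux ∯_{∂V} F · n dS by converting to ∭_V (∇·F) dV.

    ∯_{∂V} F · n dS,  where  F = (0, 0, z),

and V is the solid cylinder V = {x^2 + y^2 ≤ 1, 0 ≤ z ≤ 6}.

By the divergence theorem,

    ∯_{∂V} F · n dS = ∭_V (∇ · F) dV.

Compute the divergence:
    ∇ · F = ∂F_x/∂x + ∂F_y/∂y + ∂F_z/∂z = 0 + 0 + 1 = 1.

In cylindrical coordinates, x = r cos(θ), y = r sin(θ), z = z, dV = r dr dθ dz, with 0 ≤ r ≤ 1, 0 ≤ θ ≤ 2π, 0 ≤ z ≤ 6.

The integrand, after substitution and multiplying by the volume element, becomes (1) · r, so

    ∭_V (∇·F) dV = ∫_0^{2π} ∫_0^{1} ∫_0^{6} (1) · r dz dr dθ.

Inner (z from 0 to 6): 6r.
Middle (r from 0 to 1): 3.
Outer (θ from 0 to 2π): 6π.

Therefore ∯_{∂V} F · n dS = 6π.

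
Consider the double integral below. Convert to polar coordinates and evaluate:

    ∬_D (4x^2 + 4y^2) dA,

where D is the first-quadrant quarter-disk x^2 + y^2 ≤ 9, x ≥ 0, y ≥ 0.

The region D is 0 ≤ r ≤ 3, 0 ≤ θ ≤ π/2 in polar coordinates, where x = r cos(θ), y = r sin(θ), and dA = r dr dθ.

Under the substitution, the integrand becomes 4r^2, so

    ∬_D (4x^2 + 4y^2) dA = ∫_{0}^{π/2} ∫_{0}^{3} (4r^2) · r dr dθ.

Inner integral (in r): ∫_{0}^{3} (4r^2) · r dr = 81.

Outer integral (in θ): ∫_{0}^{π/2} (81) dθ = 81π/2.

Therefore ∬_D (4x^2 + 4y^2) dA = 81π/2.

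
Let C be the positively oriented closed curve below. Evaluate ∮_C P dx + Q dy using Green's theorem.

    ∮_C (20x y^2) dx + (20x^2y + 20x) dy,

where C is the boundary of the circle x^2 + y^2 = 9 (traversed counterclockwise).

Green's theorem converts the closed line integral into a double integral over the enclosed region D:

    ∮_C P dx + Q dy = ∬_D (∂Q/∂x - ∂P/∂y) dA.

Here P = 20x y^2, Q = 20x^2y + 20x, so

    ∂Q/∂x = 40x y + 20,    ∂P/∂y = 40x y,
    ∂Q/∂x - ∂P/∂y = 20.

D is the region x^2 + y^2 ≤ 9. Evaluating the double integral:

In polar coordinates (x = r cos θ, y = r sin θ, dA = r dr dθ) the integrand becomes 20, so

    ∬_D (20) dA = ∫_0^{2π} ∫_0^{3} (20) · r dr dθ.

Inner (r from 0 to 3): 90.
Outer (θ from 0 to 2π): 180π.

Therefore ∮_C P dx + Q dy = 180π.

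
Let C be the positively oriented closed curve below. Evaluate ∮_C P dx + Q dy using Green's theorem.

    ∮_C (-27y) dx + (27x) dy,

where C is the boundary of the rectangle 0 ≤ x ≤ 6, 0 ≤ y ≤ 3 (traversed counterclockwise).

Green's theorem converts the closed line integral into a double integral over the enclosed region D:

    ∮_C P dx + Q dy = ∬_D (∂Q/∂x - ∂P/∂y) dA.

Here P = -27y, Q = 27x, so

    ∂Q/∂x = 27,    ∂P/∂y = -27,
    ∂Q/∂x - ∂P/∂y = 54.

D is the region 0 ≤ x ≤ 6, 0 ≤ y ≤ 3. Evaluating the double integral:

    ∬_D (54) dA = ∫_0^{6} ∫_0^{3} (54) dy dx.

Inner (y from 0 to 3): 162.
Outer (x from 0 to 6): 972.

Therefore ∮_C P dx + Q dy = 972.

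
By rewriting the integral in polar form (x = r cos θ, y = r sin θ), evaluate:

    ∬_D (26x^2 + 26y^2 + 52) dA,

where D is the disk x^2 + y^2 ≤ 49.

The region D is 0 ≤ r ≤ 7, 0 ≤ θ ≤ 2π in polar coordinates, where x = r cos(θ), y = r sin(θ), and dA = r dr dθ.

Under the substitution, the integrand becomes 26r^2 + 52, so

    ∬_D (26x^2 + 26y^2 + 52) dA = ∫_{0}^{2π} ∫_{0}^{7} (26r^2 + 52) · r dr dθ.

Inner integral (in r): ∫_{0}^{7} (26r^2 + 52) · r dr = 33761/2.

Outer integral (in θ): ∫_{0}^{2π} (33761/2) dθ = 33761π.

Therefore ∬_D (26x^2 + 26y^2 + 52) dA = 33761π.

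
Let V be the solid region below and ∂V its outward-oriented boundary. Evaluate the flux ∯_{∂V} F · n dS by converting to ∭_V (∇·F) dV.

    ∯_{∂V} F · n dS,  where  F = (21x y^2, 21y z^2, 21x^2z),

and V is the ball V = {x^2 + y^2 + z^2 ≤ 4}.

By the divergence theorem,

    ∯_{∂V} F · n dS = ∭_V (∇ · F) dV.

Compute the divergence:
    ∇ · F = ∂F_x/∂x + ∂F_y/∂y + ∂F_z/∂z = 21y^2 + 21z^2 + 21x^2 = 21x^2 + 21y^2 + 21z^2.

In spherical coordinates, x = ρ sin(φ) cos(θ), y = ρ sin(φ) sin(θ), z = ρ cos(φ), dV = ρ^2 sin(φ) dρ dφ dθ, with 0 ≤ ρ ≤ 2, 0 ≤ φ ≤ π, 0 ≤ θ ≤ 2π.

The integrand, after substitution and multiplying by the volume element, becomes (21ρ^2) · ρ^2 sin(φ), so

    ∭_V (∇·F) dV = ∫_0^{2π} ∫_0^{π} ∫_0^{2} (21ρ^2) · ρ^2 sin(φ) dρ dφ dθ.

Inner (ρ from 0 to 2): 672sin(φ)/5.
Middle (φ from 0 to π): 1344/5.
Outer (θ from 0 to 2π): 2688π/5.

Therefore ∯_{∂V} F · n dS = 2688π/5.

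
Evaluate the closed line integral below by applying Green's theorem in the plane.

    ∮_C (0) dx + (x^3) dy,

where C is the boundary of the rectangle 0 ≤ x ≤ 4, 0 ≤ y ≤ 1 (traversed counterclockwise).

Green's theorem converts the closed line integral into a double integral over the enclosed region D:

    ∮_C P dx + Q dy = ∬_D (∂Q/∂x - ∂P/∂y) dA.

Here P = 0, Q = x^3, so

    ∂Q/∂x = 3x^2,    ∂P/∂y = 0,
    ∂Q/∂x - ∂P/∂y = 3x^2.

D is the region 0 ≤ x ≤ 4, 0 ≤ y ≤ 1. Evaluating the double integral:

    ∬_D (3x^2) dA = ∫_0^{4} ∫_0^{1} (3x^2) dy dx.

Inner (y from 0 to 1): 3x^2.
Outer (x from 0 to 4): 64.

Therefore ∮_C P dx + Q dy = 64.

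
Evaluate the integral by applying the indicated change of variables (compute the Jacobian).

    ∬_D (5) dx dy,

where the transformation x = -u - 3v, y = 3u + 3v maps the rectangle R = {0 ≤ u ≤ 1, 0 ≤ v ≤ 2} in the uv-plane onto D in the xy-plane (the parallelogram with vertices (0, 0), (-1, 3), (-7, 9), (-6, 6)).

Compute the Jacobian determinant of (x, y) with respect to (u, v):

    ∂(x,y)/∂(u,v) = | -1  -3 | = (-1)(3) - (-3)(3) = 6.
                   | 3  3 |

Its absolute value is |J| = 6 (the area scaling factor).

Substituting x = -u - 3v, y = 3u + 3v into the integrand,

    5 → 5,

so the integral becomes

    ∬_R (5) · |J| du dv = ∫_0^1 ∫_0^2 (30) dv du.

Inner (v): 60.
Outer (u): 60.

Therefore ∬_D (5) dx dy = 60.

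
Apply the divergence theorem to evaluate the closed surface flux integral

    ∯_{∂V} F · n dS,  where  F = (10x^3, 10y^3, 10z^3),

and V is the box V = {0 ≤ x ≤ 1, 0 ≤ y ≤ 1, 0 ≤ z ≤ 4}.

By the divergence theorem,

    ∯_{∂V} F · n dS = ∭_V (∇ · F) dV.

Compute the divergence:
    ∇ · F = ∂F_x/∂x + ∂F_y/∂y + ∂F_z/∂z = 30x^2 + 30y^2 + 30z^2.

V is a rectangular box, so dV = dx dy dz with 0 ≤ x ≤ 1, 0 ≤ y ≤ 1, 0 ≤ z ≤ 4.

Integrate (30x^2 + 30y^2 + 30z^2) over V as an iterated integral:

    ∭_V (∇·F) dV = ∫_0^{1} ∫_0^{1} ∫_0^{4} (30x^2 + 30y^2 + 30z^2) dz dy dx.

Inner (z from 0 to 4): 120x^2 + 120y^2 + 640.
Middle (y from 0 to 1): 120x^2 + 680.
Outer (x from 0 to 1): 720.

Therefore ∯_{∂V} F · n dS = 720.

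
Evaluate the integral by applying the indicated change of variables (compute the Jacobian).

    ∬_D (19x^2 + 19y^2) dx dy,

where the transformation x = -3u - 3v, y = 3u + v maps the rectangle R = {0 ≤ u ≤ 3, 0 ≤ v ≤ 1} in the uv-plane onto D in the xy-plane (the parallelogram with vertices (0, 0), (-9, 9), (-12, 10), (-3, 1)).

Compute the Jacobian determinant of (x, y) with respect to (u, v):

    ∂(x,y)/∂(u,v) = | -3  -3 | = (-3)(1) - (-3)(3) = 6.
                   | 3  1 |

Its absolute value is |J| = 6 (the area scaling factor).

Substituting x = -3u - 3v, y = 3u + v into the integrand,

    19x^2 + 19y^2 → 342u^2 + 456u v + 190v^2,

so the integral becomes

    ∬_R (342u^2 + 456u v + 190v^2) · |J| du dv = ∫_0^3 ∫_0^1 (2052u^2 + 2736u v + 1140v^2) dv du.

Inner (v): 2052u^2 + 1368u + 380.
Outer (u): 25764.

Therefore ∬_D (19x^2 + 19y^2) dx dy = 25764.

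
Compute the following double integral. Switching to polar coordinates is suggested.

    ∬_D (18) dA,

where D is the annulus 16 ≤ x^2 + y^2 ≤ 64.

The region D is 4 ≤ r ≤ 8, 0 ≤ θ ≤ 2π in polar coordinates, where x = r cos(θ), y = r sin(θ), and dA = r dr dθ.

Under the substitution, the integrand becomes 18, so

    ∬_D (18) dA = ∫_{0}^{2π} ∫_{4}^{8} (18) · r dr dθ.

Inner integral (in r): ∫_{4}^{8} (18) · r dr = 432.

Outer integral (in θ): ∫_{0}^{2π} (432) dθ = 864π.

Therefore ∬_D (18) dA = 864π.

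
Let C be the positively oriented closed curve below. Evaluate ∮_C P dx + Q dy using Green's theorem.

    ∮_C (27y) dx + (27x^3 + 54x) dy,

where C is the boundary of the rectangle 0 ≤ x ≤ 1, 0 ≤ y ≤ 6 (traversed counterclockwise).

Green's theorem converts the closed line integral into a double integral over the enclosed region D:

    ∮_C P dx + Q dy = ∬_D (∂Q/∂x - ∂P/∂y) dA.

Here P = 27y, Q = 27x^3 + 54x, so

    ∂Q/∂x = 81x^2 + 54,    ∂P/∂y = 27,
    ∂Q/∂x - ∂P/∂y = 81x^2 + 27.

D is the region 0 ≤ x ≤ 1, 0 ≤ y ≤ 6. Evaluating the double integral:

    ∬_D (81x^2 + 27) dA = ∫_0^{1} ∫_0^{6} (81x^2 + 27) dy dx.

Inner (y from 0 to 6): 486x^2 + 162.
Outer (x from 0 to 1): 324.

Therefore ∮_C P dx + Q dy = 324.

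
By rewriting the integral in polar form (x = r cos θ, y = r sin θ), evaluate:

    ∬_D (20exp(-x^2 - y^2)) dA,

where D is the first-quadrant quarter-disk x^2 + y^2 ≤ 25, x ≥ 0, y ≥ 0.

The region D is 0 ≤ r ≤ 5, 0 ≤ θ ≤ π/2 in polar coordinates, where x = r cos(θ), y = r sin(θ), and dA = r dr dθ.

Under the substitution, the integrand becomes 20exp(-r^2), so

    ∬_D (20exp(-x^2 - y^2)) dA = ∫_{0}^{π/2} ∫_{0}^{5} (20exp(-r^2)) · r dr dθ.

Inner integral (in r): ∫_{0}^{5} (20exp(-r^2)) · r dr = 10 - 10exp(-25).

Outer integral (in θ): ∫_{0}^{π/2} (10 - 10exp(-25)) dθ = -5π exp(-25) + 5π.

Therefore ∬_D (20exp(-x^2 - y^2)) dA = -5π exp(-25) + 5π.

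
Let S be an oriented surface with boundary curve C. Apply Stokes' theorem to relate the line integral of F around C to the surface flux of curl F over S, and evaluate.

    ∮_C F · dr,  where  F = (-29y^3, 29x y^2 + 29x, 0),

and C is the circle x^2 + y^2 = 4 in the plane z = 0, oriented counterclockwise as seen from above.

Let S be the flat disk x^2 + y^2 ≤ 4 in the plane z = 0, with upward unit normal n̂ = ẑ. By Stokes' theorem,

    ∮_C F · dr = ∬_S (∇ × F) · n̂ dS = ∬_D (curl F)_z dA,

where D is the disk x^2 + y^2 ≤ 4.

Compute the curl of F = (-29y^3, 29x y^2 + 29x, 0):
    (∇ × F)_x = ∂F_z/∂y - ∂F_y/∂z = 0,
    (∇ × F)_y = ∂F_x/∂z - ∂F_z/∂x = 0,
    (∇ × F)_z = ∂F_y/∂x - ∂F_x/∂y = 116y^2 + 29.

On z = 0, (curl F)_z = 116y^2 + 29.

Convert to polar (x = r cos θ, y = r sin θ, dA = r dr dθ); the integrand becomes 116r^2sin(θ)^2 + 29, so

    ∬_D (curl F)_z dA = ∫_0^{2π} ∫_0^{2} (116r^2sin(θ)^2 + 29) · r dr dθ.

Inner (r from 0 to 2): 464sin(θ)^2 + 58.
Outer (θ from 0 to 2π): 580π.

Therefore ∮_C F · dr = 580π.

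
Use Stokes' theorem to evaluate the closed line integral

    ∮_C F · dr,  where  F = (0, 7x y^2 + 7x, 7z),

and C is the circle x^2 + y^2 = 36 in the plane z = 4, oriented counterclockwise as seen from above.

Let S be the flat disk x^2 + y^2 ≤ 36 in the plane z = 4, with upward unit normal n̂ = ẑ. By Stokes' theorem,

    ∮_C F · dr = ∬_S (∇ × F) · n̂ dS = ∬_D (curl F)_z dA,

where D is the disk x^2 + y^2 ≤ 36.

Compute the curl of F = (0, 7x y^2 + 7x, 7z):
    (∇ × F)_x = ∂F_z/∂y - ∂F_y/∂z = 0,
    (∇ × F)_y = ∂F_x/∂z - ∂F_z/∂x = 0,
    (∇ × F)_z = ∂F_y/∂x - ∂F_x/∂y = 7y^2 + 7.

On z = 4, (curl F)_z = 7y^2 + 7.

Convert to polar (x = r cos θ, y = r sin θ, dA = r dr dθ); the integrand becomes 7r^2sin(θ)^2 + 7, so

    ∬_D (curl F)_z dA = ∫_0^{2π} ∫_0^{6} (7r^2sin(θ)^2 + 7) · r dr dθ.

Inner (r from 0 to 6): 2268sin(θ)^2 + 126.
Outer (θ from 0 to 2π): 2520π.

Therefore ∮_C F · dr = 2520π.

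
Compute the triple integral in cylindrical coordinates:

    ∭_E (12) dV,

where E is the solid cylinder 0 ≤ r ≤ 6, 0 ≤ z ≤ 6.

In cylindrical coordinates, x = r cos(θ), y = r sin(θ), z = z, and dV = r dr dθ dz.

The integrand becomes 12, so

    ∭_E (12) dV = ∫_{0}^{2π} ∫_{0}^{6} ∫_{0}^{6} (12) · r dz dr dθ.

Inner (z): 72r.
Middle (r from 0 to 6): 1296.
Outer (θ): 2592π.

Therefore the triple integral equals 2592π.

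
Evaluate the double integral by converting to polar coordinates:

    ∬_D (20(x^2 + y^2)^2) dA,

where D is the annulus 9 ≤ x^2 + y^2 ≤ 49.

The region D is 3 ≤ r ≤ 7, 0 ≤ θ ≤ 2π in polar coordinates, where x = r cos(θ), y = r sin(θ), and dA = r dr dθ.

Under the substitution, the integrand becomes 20r^4, so

    ∬_D (20(x^2 + y^2)^2) dA = ∫_{0}^{2π} ∫_{3}^{7} (20r^4) · r dr dθ.

Inner integral (in r): ∫_{3}^{7} (20r^4) · r dr = 1169200/3.

Outer integral (in θ): ∫_{0}^{2π} (1169200/3) dθ = 2338400π/3.

Therefore ∬_D (20(x^2 + y^2)^2) dA = 2338400π/3.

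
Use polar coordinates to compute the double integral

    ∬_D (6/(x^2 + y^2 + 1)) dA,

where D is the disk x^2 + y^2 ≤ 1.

The region D is 0 ≤ r ≤ 1, 0 ≤ θ ≤ 2π in polar coordinates, where x = r cos(θ), y = r sin(θ), and dA = r dr dθ.

Under the substitution, the integrand becomes 6/(r^2 + 1), so

    ∬_D (6/(x^2 + y^2 + 1)) dA = ∫_{0}^{2π} ∫_{0}^{1} (6/(r^2 + 1)) · r dr dθ.

Inner integral (in r): ∫_{0}^{1} (6/(r^2 + 1)) · r dr = log(8).

Outer integral (in θ): ∫_{0}^{2π} (log(8)) dθ = 6π log(2).

Therefore ∬_D (6/(x^2 + y^2 + 1)) dA = 6π log(2).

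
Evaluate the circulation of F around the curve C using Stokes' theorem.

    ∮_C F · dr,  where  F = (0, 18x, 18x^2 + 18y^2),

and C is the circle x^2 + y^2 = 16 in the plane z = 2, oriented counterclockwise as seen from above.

Let S be the flat disk x^2 + y^2 ≤ 16 in the plane z = 2, with upward unit normal n̂ = ẑ. By Stokes' theorem,

    ∮_C F · dr = ∬_S (∇ × F) · n̂ dS = ∬_D (curl F)_z dA,

where D is the disk x^2 + y^2 ≤ 16.

Compute the curl of F = (0, 18x, 18x^2 + 18y^2):
    (∇ × F)_x = ∂F_z/∂y - ∂F_y/∂z = 36y,
    (∇ × F)_y = ∂F_x/∂z - ∂F_z/∂x = -36x,
    (∇ × F)_z = ∂F_y/∂x - ∂F_x/∂y = 18.

On z = 2, (curl F)_z = 18.

Convert to polar (x = r cos θ, y = r sin θ, dA = r dr dθ); the integrand becomes 18, so

    ∬_D (curl F)_z dA = ∫_0^{2π} ∫_0^{4} (18) · r dr dθ.

Inner (r from 0 to 4): 144.
Outer (θ from 0 to 2π): 288π.

Therefore ∮_C F · dr = 288π.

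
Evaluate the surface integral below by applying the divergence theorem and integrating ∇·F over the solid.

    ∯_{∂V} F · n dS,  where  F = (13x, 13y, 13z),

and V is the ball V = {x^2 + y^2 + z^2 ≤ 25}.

By the divergence theorem,

    ∯_{∂V} F · n dS = ∭_V (∇ · F) dV.

Compute the divergence:
    ∇ · F = ∂F_x/∂x + ∂F_y/∂y + ∂F_z/∂z = 13 + 13 + 13 = 39.

In spherical coordinates, x = ρ sin(φ) cos(θ), y = ρ sin(φ) sin(θ), z = ρ cos(φ), dV = ρ^2 sin(φ) dρ dφ dθ, with 0 ≤ ρ ≤ 5, 0 ≤ φ ≤ π, 0 ≤ θ ≤ 2π.

The integrand, after substitution and multiplying by the volume element, becomes (39) · ρ^2 sin(φ), so

    ∭_V (∇·F) dV = ∫_0^{2π} ∫_0^{π} ∫_0^{5} (39) · ρ^2 sin(φ) dρ dφ dθ.

Inner (ρ from 0 to 5): 1625sin(φ).
Middle (φ from 0 to π): 3250.
Outer (θ from 0 to 2π): 6500π.

Therefore ∯_{∂V} F · n dS = 6500π.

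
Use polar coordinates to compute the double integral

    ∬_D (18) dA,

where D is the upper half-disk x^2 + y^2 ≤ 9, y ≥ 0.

The region D is 0 ≤ r ≤ 3, 0 ≤ θ ≤ π in polar coordinates, where x = r cos(θ), y = r sin(θ), and dA = r dr dθ.

Under the substitution, the integrand becomes 18, so

    ∬_D (18) dA = ∫_{0}^{π} ∫_{0}^{3} (18) · r dr dθ.

Inner integral (in r): ∫_{0}^{3} (18) · r dr = 81.

Outer integral (in θ): ∫_{0}^{π} (81) dθ = 81π.

Therefore ∬_D (18) dA = 81π.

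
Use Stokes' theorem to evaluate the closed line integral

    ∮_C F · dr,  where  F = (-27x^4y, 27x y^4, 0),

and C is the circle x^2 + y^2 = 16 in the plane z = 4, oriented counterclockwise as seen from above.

Let S be the flat disk x^2 + y^2 ≤ 16 in the plane z = 4, with upward unit normal n̂ = ẑ. By Stokes' theorem,

    ∮_C F · dr = ∬_S (∇ × F) · n̂ dS = ∬_D (curl F)_z dA,

where D is the disk x^2 + y^2 ≤ 16.

Compute the curl of F = (-27x^4y, 27x y^4, 0):
    (∇ × F)_x = ∂F_z/∂y - ∂F_y/∂z = 0,
    (∇ × F)_y = ∂F_x/∂z - ∂F_z/∂x = 0,
    (∇ × F)_z = ∂F_y/∂x - ∂F_x/∂y = 27x^4 + 27y^4.

On z = 4, (curl F)_z = 27x^4 + 27y^4.

Convert to polar (x = r cos θ, y = r sin θ, dA = r dr dθ); the integrand becomes 27r^4(sin(θ)^4 + cos(θ)^4), so

    ∬_D (curl F)_z dA = ∫_0^{2π} ∫_0^{4} (27r^4(sin(θ)^4 + cos(θ)^4)) · r dr dθ.

Inner (r from 0 to 4): 18432sin(θ)^4 + 18432cos(θ)^4.
Outer (θ from 0 to 2π): 27648π.

Therefore ∮_C F · dr = 27648π.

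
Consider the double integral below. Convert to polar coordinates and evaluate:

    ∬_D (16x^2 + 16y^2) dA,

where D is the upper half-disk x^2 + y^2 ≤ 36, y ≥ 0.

The region D is 0 ≤ r ≤ 6, 0 ≤ θ ≤ π in polar coordinates, where x = r cos(θ), y = r sin(θ), and dA = r dr dθ.

Under the substitution, the integrand becomes 16r^2, so

    ∬_D (16x^2 + 16y^2) dA = ∫_{0}^{π} ∫_{0}^{6} (16r^2) · r dr dθ.

Inner integral (in r): ∫_{0}^{6} (16r^2) · r dr = 5184.

Outer integral (in θ): ∫_{0}^{π} (5184) dθ = 5184π.

Therefore ∬_D (16x^2 + 16y^2) dA = 5184π.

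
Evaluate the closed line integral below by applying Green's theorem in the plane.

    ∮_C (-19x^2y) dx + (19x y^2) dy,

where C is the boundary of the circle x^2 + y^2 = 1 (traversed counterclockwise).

Green's theorem converts the closed line integral into a double integral over the enclosed region D:

    ∮_C P dx + Q dy = ∬_D (∂Q/∂x - ∂P/∂y) dA.

Here P = -19x^2y, Q = 19x y^2, so

    ∂Q/∂x = 19y^2,    ∂P/∂y = -19x^2,
    ∂Q/∂x - ∂P/∂y = 19x^2 + 19y^2.

D is the region x^2 + y^2 ≤ 1. Evaluating the double integral:

In polar coordinates (x = r cos θ, y = r sin θ, dA = r dr dθ) the integrand becomes 19r^2, so

    ∬_D (19x^2 + 19y^2) dA = ∫_0^{2π} ∫_0^{1} (19r^2) · r dr dθ.

Inner (r from 0 to 1): 19/4.
Outer (θ from 0 to 2π): 19π/2.

Therefore ∮_C P dx + Q dy = 19π/2.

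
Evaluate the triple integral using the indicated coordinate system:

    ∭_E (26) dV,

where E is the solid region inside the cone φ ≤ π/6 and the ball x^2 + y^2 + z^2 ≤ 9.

In spherical coordinates, x = ρ sin(φ) cos(θ), y = ρ sin(φ) sin(θ), z = ρ cos(φ), and dV = ρ^2 sin(φ) dρ dφ dθ.

The integrand becomes 26, so

    ∭_E (26) dV = ∫_{0}^{2π} ∫_{0}^{π/6} ∫_{0}^{3} (26) · ρ^2 sin(φ) dρ dφ dθ.

Inner (ρ): 234sin(φ).
Middle (φ): 234 - 117sqrt(3).
Outer (θ): 234π (2 - sqrt(3)).

Therefore the triple integral equals 234π (2 - sqrt(3)).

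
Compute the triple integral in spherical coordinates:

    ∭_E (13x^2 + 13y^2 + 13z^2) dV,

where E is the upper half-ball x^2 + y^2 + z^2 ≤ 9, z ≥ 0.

In spherical coordinates, x = ρ sin(φ) cos(θ), y = ρ sin(φ) sin(θ), z = ρ cos(φ), and dV = ρ^2 sin(φ) dρ dφ dθ.

The integrand becomes 13ρ^2, so

    ∭_E (13x^2 + 13y^2 + 13z^2) dV = ∫_{0}^{2π} ∫_{0}^{π/2} ∫_{0}^{3} (13ρ^2) · ρ^2 sin(φ) dρ dφ dθ.

Inner (ρ): 3159sin(φ)/5.
Middle (φ): 3159/5.
Outer (θ): 6318π/5.

Therefore the triple integral equals 6318π/5.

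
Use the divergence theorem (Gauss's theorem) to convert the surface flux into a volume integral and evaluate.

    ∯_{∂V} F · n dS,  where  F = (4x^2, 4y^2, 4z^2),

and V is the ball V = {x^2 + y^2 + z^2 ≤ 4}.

By the divergence theorem,

    ∯_{∂V} F · n dS = ∭_V (∇ · F) dV.

Compute the divergence:
    ∇ · F = ∂F_x/∂x + ∂F_y/∂y + ∂F_z/∂z = 8x + 8y + 8z.

In spherical coordinates, x = ρ sin(φ) cos(θ), y = ρ sin(φ) sin(θ), z = ρ cos(φ), dV = ρ^2 sin(φ) dρ dφ dθ, with 0 ≤ ρ ≤ 2, 0 ≤ φ ≤ π, 0 ≤ θ ≤ 2π.

The integrand, after substitution and multiplying by the volume element, becomes (8ρ (sqrt(2)sin(φ)sin(θ + π/4) + cos(φ))) · ρ^2 sin(φ), so

    ∭_V (∇·F) dV = ∫_0^{2π} ∫_0^{π} ∫_0^{2} (8ρ (sqrt(2)sin(φ)sin(θ + π/4) + cos(φ))) · ρ^2 sin(φ) dρ dφ dθ.

Inner (ρ from 0 to 2): 32(sqrt(2)sin(φ)sin(θ + π/4) + cos(φ))sin(φ).
Middle (φ from 0 to π): 16sqrt(2)π sin(θ + π/4).
Outer (θ from 0 to 2π): 0.

Therefore ∯_{∂V} F · n dS = 0.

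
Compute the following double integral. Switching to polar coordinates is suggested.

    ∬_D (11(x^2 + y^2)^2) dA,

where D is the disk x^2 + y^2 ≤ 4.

The region D is 0 ≤ r ≤ 2, 0 ≤ θ ≤ 2π in polar coordinates, where x = r cos(θ), y = r sin(θ), and dA = r dr dθ.

Under the substitution, the integrand becomes 11r^4, so

    ∬_D (11(x^2 + y^2)^2) dA = ∫_{0}^{2π} ∫_{0}^{2} (11r^4) · r dr dθ.

Inner integral (in r): ∫_{0}^{2} (11r^4) · r dr = 352/3.

Outer integral (in θ): ∫_{0}^{2π} (352/3) dθ = 704π/3.

Therefore ∬_D (11(x^2 + y^2)^2) dA = 704π/3.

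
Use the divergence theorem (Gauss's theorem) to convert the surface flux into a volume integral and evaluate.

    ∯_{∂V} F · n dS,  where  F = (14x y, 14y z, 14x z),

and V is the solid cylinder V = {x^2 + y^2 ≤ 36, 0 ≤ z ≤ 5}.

By the divergence theorem,

    ∯_{∂V} F · n dS = ∭_V (∇ · F) dV.

Compute the divergence:
    ∇ · F = ∂F_x/∂x + ∂F_y/∂y + ∂F_z/∂z = 14y + 14z + 14x = 14x + 14y + 14z.

In cylindrical coordinates, x = r cos(θ), y = r sin(θ), z = z, dV = r dr dθ dz, with 0 ≤ r ≤ 6, 0 ≤ θ ≤ 2π, 0 ≤ z ≤ 5.

The integrand, after substitution and multiplying by the volume element, becomes (14sqrt(2)r sin(θ + π/4) + 14z) · r, so

    ∭_V (∇·F) dV = ∫_0^{2π} ∫_0^{6} ∫_0^{5} (14sqrt(2)r sin(θ + π/4) + 14z) · r dz dr dθ.

Inner (z from 0 to 5): 35r (2sqrt(2)r sin(θ + π/4) + 5).
Middle (r from 0 to 6): 5040sqrt(2)sin(θ + π/4) + 3150.
Outer (θ from 0 to 2π): 6300π.

Therefore ∯_{∂V} F · n dS = 6300π.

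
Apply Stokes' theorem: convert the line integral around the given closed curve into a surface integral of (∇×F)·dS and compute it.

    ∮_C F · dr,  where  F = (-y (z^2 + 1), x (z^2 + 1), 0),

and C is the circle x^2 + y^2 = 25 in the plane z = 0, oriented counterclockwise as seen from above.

Let S be the flat disk x^2 + y^2 ≤ 25 in the plane z = 0, with upward unit normal n̂ = ẑ. By Stokes' theorem,

    ∮_C F · dr = ∬_S (∇ × F) · n̂ dS = ∬_D (curl F)_z dA,

where D is the disk x^2 + y^2 ≤ 25.

Compute the curl of F = (-y (z^2 + 1), x (z^2 + 1), 0):
    (∇ × F)_x = ∂F_z/∂y - ∂F_y/∂z = -2x z,
    (∇ × F)_y = ∂F_x/∂z - ∂F_z/∂x = -2y z,
    (∇ × F)_z = ∂F_y/∂x - ∂F_x/∂y = 2z^2 + 2.

On z = 0, (curl F)_z = 2.

Convert to polar (x = r cos θ, y = r sin θ, dA = r dr dθ); the integrand becomes 2, so

    ∬_D (curl F)_z dA = ∫_0^{2π} ∫_0^{5} (2) · r dr dθ.

Inner (r from 0 to 5): 25.
Outer (θ from 0 to 2π): 50π.

Therefore ∮_C F · dr = 50π.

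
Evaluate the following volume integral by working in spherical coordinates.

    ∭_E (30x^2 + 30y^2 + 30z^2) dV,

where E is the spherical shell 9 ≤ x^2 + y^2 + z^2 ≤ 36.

In spherical coordinates, x = ρ sin(φ) cos(θ), y = ρ sin(φ) sin(θ), z = ρ cos(φ), and dV = ρ^2 sin(φ) dρ dφ dθ.

The integrand becomes 30ρ^2, so

    ∭_E (30x^2 + 30y^2 + 30z^2) dV = ∫_{0}^{2π} ∫_{0}^{π} ∫_{3}^{6} (30ρ^2) · ρ^2 sin(φ) dρ dφ dθ.

Inner (ρ): 45198sin(φ).
Middle (φ): 90396.
Outer (θ): 180792π.

Therefore the triple integral equals 180792π.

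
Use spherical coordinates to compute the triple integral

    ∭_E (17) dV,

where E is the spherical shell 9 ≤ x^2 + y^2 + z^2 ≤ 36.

In spherical coordinates, x = ρ sin(φ) cos(θ), y = ρ sin(φ) sin(θ), z = ρ cos(φ), and dV = ρ^2 sin(φ) dρ dφ dθ.

The integrand becomes 17, so

    ∭_E (17) dV = ∫_{0}^{2π} ∫_{0}^{π} ∫_{3}^{6} (17) · ρ^2 sin(φ) dρ dφ dθ.

Inner (ρ): 1071sin(φ).
Middle (φ): 2142.
Outer (θ): 4284π.

Therefore the triple integral equals 4284π.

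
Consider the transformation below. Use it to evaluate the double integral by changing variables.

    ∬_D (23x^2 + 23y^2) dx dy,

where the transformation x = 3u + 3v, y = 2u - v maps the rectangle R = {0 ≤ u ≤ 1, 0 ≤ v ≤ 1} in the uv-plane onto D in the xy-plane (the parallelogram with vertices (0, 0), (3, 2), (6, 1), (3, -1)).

Compute the Jacobian determinant of (x, y) with respect to (u, v):

    ∂(x,y)/∂(u,v) = | 3  3 | = (3)(-1) - (3)(2) = -9.
                   | 2  -1 |

Its absolute value is |J| = 9 (the area scaling factor).

Substituting x = 3u + 3v, y = 2u - v into the integrand,

    23x^2 + 23y^2 → 299u^2 + 322u v + 230v^2,

so the integral becomes

    ∬_R (299u^2 + 322u v + 230v^2) · |J| du dv = ∫_0^1 ∫_0^1 (2691u^2 + 2898u v + 2070v^2) dv du.

Inner (v): 2691u^2 + 1449u + 690.
Outer (u): 4623/2.

Therefore ∬_D (23x^2 + 23y^2) dx dy = 4623/2.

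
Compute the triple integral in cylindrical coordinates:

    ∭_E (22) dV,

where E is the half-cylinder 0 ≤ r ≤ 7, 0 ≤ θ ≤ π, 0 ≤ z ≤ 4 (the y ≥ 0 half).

In cylindrical coordinates, x = r cos(θ), y = r sin(θ), z = z, and dV = r dr dθ dz.

The integrand becomes 22, so

    ∭_E (22) dV = ∫_{0}^{π} ∫_{0}^{7} ∫_{0}^{4} (22) · r dz dr dθ.

Inner (z): 88r.
Middle (r from 0 to 7): 2156.
Outer (θ): 2156π.

Therefore the triple integral equals 2156π.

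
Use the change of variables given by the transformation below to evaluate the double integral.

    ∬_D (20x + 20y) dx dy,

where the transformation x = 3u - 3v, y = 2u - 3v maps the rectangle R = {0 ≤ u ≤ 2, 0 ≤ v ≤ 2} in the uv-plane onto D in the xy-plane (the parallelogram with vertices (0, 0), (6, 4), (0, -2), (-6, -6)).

Compute the Jacobian determinant of (x, y) with respect to (u, v):

    ∂(x,y)/∂(u,v) = | 3  -3 | = (3)(-3) - (-3)(2) = -3.
                   | 2  -3 |

Its absolute value is |J| = 3 (the area scaling factor).

Substituting x = 3u - 3v, y = 2u - 3v into the integrand,

    20x + 20y → 100u - 120v,

so the integral becomes

    ∬_R (100u - 120v) · |J| du dv = ∫_0^2 ∫_0^2 (300u - 360v) dv du.

Inner (v): 600u - 720.
Outer (u): -240.

Therefore ∬_D (20x + 20y) dx dy = -240.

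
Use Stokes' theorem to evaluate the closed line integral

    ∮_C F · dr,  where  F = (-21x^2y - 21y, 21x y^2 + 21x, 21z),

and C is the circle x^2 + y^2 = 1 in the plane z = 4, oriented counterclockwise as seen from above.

Let S be the flat disk x^2 + y^2 ≤ 1 in the plane z = 4, with upward unit normal n̂ = ẑ. By Stokes' theorem,

    ∮_C F · dr = ∬_S (∇ × F) · n̂ dS = ∬_D (curl F)_z dA,

where D is the disk x^2 + y^2 ≤ 1.

Compute the curl of F = (-21x^2y - 21y, 21x y^2 + 21x, 21z):
    (∇ × F)_x = ∂F_z/∂y - ∂F_y/∂z = 0,
    (∇ × F)_y = ∂F_x/∂z - ∂F_z/∂x = 0,
    (∇ × F)_z = ∂F_y/∂x - ∂F_x/∂y = 21x^2 + 21y^2 + 42.

On z = 4, (curl F)_z = 21x^2 + 21y^2 + 42.

Convert to polar (x = r cos θ, y = r sin θ, dA = r dr dθ); the integrand becomes 21r^2 + 42, so

    ∬_D (curl F)_z dA = ∫_0^{2π} ∫_0^{1} (21r^2 + 42) · r dr dθ.

Inner (r from 0 to 1): 105/4.
Outer (θ from 0 to 2π): 105π/2.

Therefore ∮_C F · dr = 105π/2.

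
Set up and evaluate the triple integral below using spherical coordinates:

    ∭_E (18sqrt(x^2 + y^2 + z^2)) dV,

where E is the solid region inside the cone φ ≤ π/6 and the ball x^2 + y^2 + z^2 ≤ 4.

In spherical coordinates, x = ρ sin(φ) cos(θ), y = ρ sin(φ) sin(θ), z = ρ cos(φ), and dV = ρ^2 sin(φ) dρ dφ dθ.

The integrand becomes 18ρ, so

    ∭_E (18sqrt(x^2 + y^2 + z^2)) dV = ∫_{0}^{2π} ∫_{0}^{π/6} ∫_{0}^{2} (18ρ) · ρ^2 sin(φ) dρ dφ dθ.

Inner (ρ): 72sin(φ).
Middle (φ): 72 - 36sqrt(3).
Outer (θ): 72π (2 - sqrt(3)).

Therefore the triple integral equals 72π (2 - sqrt(3)).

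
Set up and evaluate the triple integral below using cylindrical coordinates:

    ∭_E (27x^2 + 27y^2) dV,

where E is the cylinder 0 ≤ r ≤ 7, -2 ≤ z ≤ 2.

In cylindrical coordinates, x = r cos(θ), y = r sin(θ), z = z, and dV = r dr dθ dz.

The integrand becomes 27r^2, so

    ∭_E (27x^2 + 27y^2) dV = ∫_{0}^{2π} ∫_{0}^{7} ∫_{-2}^{2} (27r^2) · r dz dr dθ.

Inner (z): 108r^3.
Middle (r from 0 to 7): 64827.
Outer (θ): 129654π.

Therefore the triple integral equals 129654π.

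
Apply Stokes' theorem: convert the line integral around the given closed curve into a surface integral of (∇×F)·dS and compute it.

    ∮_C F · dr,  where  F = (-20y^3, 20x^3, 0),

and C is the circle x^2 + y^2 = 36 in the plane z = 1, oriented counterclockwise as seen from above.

Let S be the flat disk x^2 + y^2 ≤ 36 in the plane z = 1, with upward unit normal n̂ = ẑ. By Stokes' theorem,

    ∮_C F · dr = ∬_S (∇ × F) · n̂ dS = ∬_D (curl F)_z dA,

where D is the disk x^2 + y^2 ≤ 36.

Compute the curl of F = (-20y^3, 20x^3, 0):
    (∇ × F)_x = ∂F_z/∂y - ∂F_y/∂z = 0,
    (∇ × F)_y = ∂F_x/∂z - ∂F_z/∂x = 0,
    (∇ × F)_z = ∂F_y/∂x - ∂F_x/∂y = 60x^2 + 60y^2.

On z = 1, (curl F)_z = 60x^2 + 60y^2.

Convert to polar (x = r cos θ, y = r sin θ, dA = r dr dθ); the integrand becomes 60r^2, so

    ∬_D (curl F)_z dA = ∫_0^{2π} ∫_0^{6} (60r^2) · r dr dθ.

Inner (r from 0 to 6): 19440.
Outer (θ from 0 to 2π): 38880π.

Therefore ∮_C F · dr = 38880π.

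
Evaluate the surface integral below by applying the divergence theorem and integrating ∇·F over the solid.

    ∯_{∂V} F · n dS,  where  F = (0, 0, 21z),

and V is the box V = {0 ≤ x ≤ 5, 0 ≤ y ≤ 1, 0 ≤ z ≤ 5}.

By the divergence theorem,

    ∯_{∂V} F · n dS = ∭_V (∇ · F) dV.

Compute the divergence:
    ∇ · F = ∂F_x/∂x + ∂F_y/∂y + ∂F_z/∂z = 0 + 0 + 21 = 21.

V is a rectangular box, so dV = dx dy dz with 0 ≤ x ≤ 5, 0 ≤ y ≤ 1, 0 ≤ z ≤ 5.

Integrate (21) over V as an iterated integral:

    ∭_V (∇·F) dV = ∫_0^{5} ∫_0^{1} ∫_0^{5} (21) dz dy dx.

Inner (z from 0 to 5): 105.
Middle (y from 0 to 1): 105.
Outer (x from 0 to 5): 525.

Therefore ∯_{∂V} F · n dS = 525.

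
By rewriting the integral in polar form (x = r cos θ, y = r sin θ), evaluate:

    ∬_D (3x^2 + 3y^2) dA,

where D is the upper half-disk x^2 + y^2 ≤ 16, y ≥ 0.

The region D is 0 ≤ r ≤ 4, 0 ≤ θ ≤ π in polar coordinates, where x = r cos(θ), y = r sin(θ), and dA = r dr dθ.

Under the substitution, the integrand becomes 3r^2, so

    ∬_D (3x^2 + 3y^2) dA = ∫_{0}^{π} ∫_{0}^{4} (3r^2) · r dr dθ.

Inner integral (in r): ∫_{0}^{4} (3r^2) · r dr = 192.

Outer integral (in θ): ∫_{0}^{π} (192) dθ = 192π.

Therefore ∬_D (3x^2 + 3y^2) dA = 192π.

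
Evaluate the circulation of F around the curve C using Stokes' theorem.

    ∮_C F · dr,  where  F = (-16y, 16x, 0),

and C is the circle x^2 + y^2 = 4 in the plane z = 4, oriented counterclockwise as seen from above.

Let S be the flat disk x^2 + y^2 ≤ 4 in the plane z = 4, with upward unit normal n̂ = ẑ. By Stokes' theorem,

    ∮_C F · dr = ∬_S (∇ × F) · n̂ dS = ∬_D (curl F)_z dA,

where D is the disk x^2 + y^2 ≤ 4.

Compute the curl of F = (-16y, 16x, 0):
    (∇ × F)_x = ∂F_z/∂y - ∂F_y/∂z = 0,
    (∇ × F)_y = ∂F_x/∂z - ∂F_z/∂x = 0,
    (∇ × F)_z = ∂F_y/∂x - ∂F_x/∂y = 32.

On z = 4, (curl F)_z = 32.

Convert to polar (x = r cos θ, y = r sin θ, dA = r dr dθ); the integrand becomes 32, so

    ∬_D (curl F)_z dA = ∫_0^{2π} ∫_0^{2} (32) · r dr dθ.

Inner (r from 0 to 2): 64.
Outer (θ from 0 to 2π): 128π.

Therefore ∮_C F · dr = 128π.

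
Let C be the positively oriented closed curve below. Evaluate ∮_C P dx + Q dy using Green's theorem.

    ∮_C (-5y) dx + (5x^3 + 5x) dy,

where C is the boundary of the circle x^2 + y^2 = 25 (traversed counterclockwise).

Green's theorem converts the closed line integral into a double integral over the enclosed region D:

    ∮_C P dx + Q dy = ∬_D (∂Q/∂x - ∂P/∂y) dA.

Here P = -5y, Q = 5x^3 + 5x, so

    ∂Q/∂x = 15x^2 + 5,    ∂P/∂y = -5,
    ∂Q/∂x - ∂P/∂y = 15x^2 + 10.

D is the region x^2 + y^2 ≤ 25. Evaluating the double integral:

In polar coordinates (x = r cos θ, y = r sin θ, dA = r dr dθ) the integrand becomes 15r^2cos(θ)^2 + 10, so

    ∬_D (15x^2 + 10) dA = ∫_0^{2π} ∫_0^{5} (15r^2cos(θ)^2 + 10) · r dr dθ.

Inner (r from 0 to 5): 9375cos(θ)^2/4 + 125.
Outer (θ from 0 to 2π): 10375π/4.

Therefore ∮_C P dx + Q dy = 10375π/4.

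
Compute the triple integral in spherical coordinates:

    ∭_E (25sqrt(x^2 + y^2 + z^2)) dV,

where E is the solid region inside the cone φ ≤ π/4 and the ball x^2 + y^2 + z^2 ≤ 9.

In spherical coordinates, x = ρ sin(φ) cos(θ), y = ρ sin(φ) sin(θ), z = ρ cos(φ), and dV = ρ^2 sin(φ) dρ dφ dθ.

The integrand becomes 25ρ, so

    ∭_E (25sqrt(x^2 + y^2 + z^2)) dV = ∫_{0}^{2π} ∫_{0}^{π/4} ∫_{0}^{3} (25ρ) · ρ^2 sin(φ) dρ dφ dθ.

Inner (ρ): 2025sin(φ)/4.
Middle (φ): 2025/4 - 2025sqrt(2)/8.
Outer (θ): 2025π (2 - sqrt(2))/4.

Therefore the triple integral equals 2025π (2 - sqrt(2))/4.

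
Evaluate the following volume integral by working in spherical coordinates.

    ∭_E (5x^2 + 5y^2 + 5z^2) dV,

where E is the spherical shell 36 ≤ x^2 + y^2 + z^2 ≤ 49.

In spherical coordinates, x = ρ sin(φ) cos(θ), y = ρ sin(φ) sin(θ), z = ρ cos(φ), and dV = ρ^2 sin(φ) dρ dφ dθ.

The integrand becomes 5ρ^2, so

    ∭_E (5x^2 + 5y^2 + 5z^2) dV = ∫_{0}^{2π} ∫_{0}^{π} ∫_{6}^{7} (5ρ^2) · ρ^2 sin(φ) dρ dφ dθ.

Inner (ρ): 9031sin(φ).
Middle (φ): 18062.
Outer (θ): 36124π.

Therefore the triple integral equals 36124π.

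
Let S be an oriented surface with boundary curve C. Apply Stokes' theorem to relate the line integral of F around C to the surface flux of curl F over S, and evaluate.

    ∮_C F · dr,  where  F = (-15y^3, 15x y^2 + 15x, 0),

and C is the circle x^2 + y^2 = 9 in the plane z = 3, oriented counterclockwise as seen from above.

Let S be the flat disk x^2 + y^2 ≤ 9 in the plane z = 3, with upward unit normal n̂ = ẑ. By Stokes' theorem,

    ∮_C F · dr = ∬_S (∇ × F) · n̂ dS = ∬_D (curl F)_z dA,

where D is the disk x^2 + y^2 ≤ 9.

Compute the curl of F = (-15y^3, 15x y^2 + 15x, 0):
    (∇ × F)_x = ∂F_z/∂y - ∂F_y/∂z = 0,
    (∇ × F)_y = ∂F_x/∂z - ∂F_z/∂x = 0,
    (∇ × F)_z = ∂F_y/∂x - ∂F_x/∂y = 60y^2 + 15.

On z = 3, (curl F)_z = 60y^2 + 15.

Convert to polar (x = r cos θ, y = r sin θ, dA = r dr dθ); the integrand becomes 60r^2sin(θ)^2 + 15, so

    ∬_D (curl F)_z dA = ∫_0^{2π} ∫_0^{3} (60r^2sin(θ)^2 + 15) · r dr dθ.

Inner (r from 0 to 3): 1215sin(θ)^2 + 135/2.
Outer (θ from 0 to 2π): 1350π.

Therefore ∮_C F · dr = 1350π.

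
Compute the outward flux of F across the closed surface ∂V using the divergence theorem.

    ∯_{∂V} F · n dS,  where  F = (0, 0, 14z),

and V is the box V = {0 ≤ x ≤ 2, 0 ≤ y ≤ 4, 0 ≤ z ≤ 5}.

By the divergence theorem,

    ∯_{∂V} F · n dS = ∭_V (∇ · F) dV.

Compute the divergence:
    ∇ · F = ∂F_x/∂x + ∂F_y/∂y + ∂F_z/∂z = 0 + 0 + 14 = 14.

V is a rectangular box, so dV = dx dy dz with 0 ≤ x ≤ 2, 0 ≤ y ≤ 4, 0 ≤ z ≤ 5.

Integrate (14) over V as an iterated integral:

    ∭_V (∇·F) dV = ∫_0^{2} ∫_0^{4} ∫_0^{5} (14) dz dy dx.

Inner (z from 0 to 5): 70.
Middle (y from 0 to 4): 280.
Outer (x from 0 to 2): 560.

Therefore ∯_{∂V} F · n dS = 560.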